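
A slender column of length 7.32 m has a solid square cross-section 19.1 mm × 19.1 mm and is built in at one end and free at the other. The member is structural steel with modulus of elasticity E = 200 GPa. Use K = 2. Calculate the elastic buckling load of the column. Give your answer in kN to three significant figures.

P_cr ≈ 0.102 kN

I = a⁴/12 = 19.1⁴/12 = 1.109×10^4 mm⁴
I = 1.109×10^4 mm⁴ = 1.109×10^-8 m⁴
Effective length L_e = K·L = 2 × 7.32 = 14.64 m
P_cr = π²EI / L_e² = π² × 200×10⁹ × 1.109×10^-8 / 14.64² = 102.1 N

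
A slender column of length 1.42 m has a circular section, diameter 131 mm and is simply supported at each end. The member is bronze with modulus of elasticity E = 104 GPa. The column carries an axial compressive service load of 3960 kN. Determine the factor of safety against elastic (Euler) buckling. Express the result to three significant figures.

I = πd⁴/64 = π×131⁴/64 = 1.446×10^7 mm⁴
I = 1.446×10^7 mm⁴ = 1.446×10^-5 m⁴
Effective length L_e = K·L = 1 × 1.42 = 1.420 m
P_cr = π²EI / L_e² = π² × 104×10⁹ × 1.446×10^-5 / 1.420² = 7.359×10^6 N
Factor of safety n = P_cr / P = 7358.9 / 3960 = 1.86

n ≈ 1.86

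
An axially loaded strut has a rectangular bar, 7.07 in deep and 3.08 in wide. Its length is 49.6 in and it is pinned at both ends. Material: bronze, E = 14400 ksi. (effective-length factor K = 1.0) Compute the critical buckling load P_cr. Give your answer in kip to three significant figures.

Buckling occurs about the weak axis: I_min = h·b³/12 with b = 3.08 in (the shorter side).
I_min = 7.07×3.08³/12 = 17.21 in⁴
Effective length L_e = K·L = 1 × 49.6 = 49.60 in
P_cr = π²EI / L_e² = π² × 14400×10³ × 17.21 / 49.60² = 9.945×10^5 lb

P_cr ≈ 994 kip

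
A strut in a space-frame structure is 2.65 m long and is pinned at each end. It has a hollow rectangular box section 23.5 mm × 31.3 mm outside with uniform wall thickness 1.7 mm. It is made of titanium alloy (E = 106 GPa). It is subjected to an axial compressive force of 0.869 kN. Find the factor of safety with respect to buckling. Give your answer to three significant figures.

Inner dimensions: h_i = 31.3 − 2×1.7 = 27.90 mm, b_i = 23.5 − 2×1.7 = 20.10 mm
Weak-axis I_min = (h_o·b_o³ − h_i·b_i³)/12 with b_o = 23.5, b_i = 20.10 mm (shorter outer/inner sides).
I_min = (31.3×23.5³ − 27.90×20.10³)/12 = 1.497×10^4 mm⁴
I = 1.497×10^4 mm⁴ = 1.497×10^-8 m⁴
Effective length L_e = K·L = 1 × 2.65 = 2.650 m
P_cr = π²EI / L_e² = π² × 106×10⁹ × 1.497×10^-8 / 2.650² = 2.230×10^3 N
Factor of safety n = P_cr / P = 2.2302 / 0.869 = 2.57

n ≈ 2.57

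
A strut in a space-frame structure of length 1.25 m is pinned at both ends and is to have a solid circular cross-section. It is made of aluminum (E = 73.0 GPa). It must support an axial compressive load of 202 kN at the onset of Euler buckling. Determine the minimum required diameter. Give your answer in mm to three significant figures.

d ≈ 54.7 mm

L_e = K·L = 1 × 1.25 = 1.250 m
Required I = P_cr·L_e²/(π²E) = 2.020×10^5 × 1.250² / (π² × 7.30×10^10) = 4.381×10^-7 m⁴
I_req = 4.381×10^5 mm⁴
Solid circle: I = πd⁴/64  ⇒  d = (64I/π)^(1/4) = (64×4.381×10^5/π)^(1/4) = 54.7 mm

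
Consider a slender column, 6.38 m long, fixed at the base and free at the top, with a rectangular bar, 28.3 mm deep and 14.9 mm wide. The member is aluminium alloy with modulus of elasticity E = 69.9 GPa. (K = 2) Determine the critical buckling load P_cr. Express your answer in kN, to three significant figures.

P_cr ≈ 0.0331 kN

Buckling occurs about the weak axis: I_min = h·b³/12 with b = 14.9 mm (the shorter side).
I_min = 28.3×14.9³/12 = 7.801×10^3 mm⁴
I = 7.801×10^3 mm⁴ = 7.801×10^-9 m⁴
Effective length L_e = K·L = 2 × 6.38 = 12.76 m
P_cr = π²EI / L_e² = π² × 69.9×10⁹ × 7.801×10^-9 / 12.76² = 33.06 N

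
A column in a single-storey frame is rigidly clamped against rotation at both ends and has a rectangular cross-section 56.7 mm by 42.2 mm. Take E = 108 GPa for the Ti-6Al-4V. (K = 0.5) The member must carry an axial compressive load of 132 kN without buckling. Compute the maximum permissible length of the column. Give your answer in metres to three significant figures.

Buckling occurs about the weak axis: I_min = h·b³/12 with b = 42.2 mm (the shorter side).
I_min = 56.7×42.2³/12 = 3.551×10^5 mm⁴
I = 3.551×10^-7 m⁴
At the buckling limit P_cr = P = 1.320×10^5 N
From P_cr = π²EI/(K·L)²:  L = (1/K)·√(π²EI/P_cr) = (1/0.5)·√(π²×1.08×10^11×3.551×10^-7/1.320×10^5)
L = 3.39 m

L_max ≈ 3.39 m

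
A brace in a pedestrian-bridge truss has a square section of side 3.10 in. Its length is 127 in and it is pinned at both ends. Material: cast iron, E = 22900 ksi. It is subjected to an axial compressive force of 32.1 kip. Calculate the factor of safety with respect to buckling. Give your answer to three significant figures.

I = a⁴/12 = 3.10⁴/12 = 7.696 in⁴
Effective length L_e = K·L = 1 × 127 = 127.0 in
P_cr = π²EI / L_e² = π² × 22900×10³ × 7.696 / 127.0² = 1.078×10^5 lb
Factor of safety n = P_cr / P = 107.84 / 32.1 = 3.36

n ≈ 3.36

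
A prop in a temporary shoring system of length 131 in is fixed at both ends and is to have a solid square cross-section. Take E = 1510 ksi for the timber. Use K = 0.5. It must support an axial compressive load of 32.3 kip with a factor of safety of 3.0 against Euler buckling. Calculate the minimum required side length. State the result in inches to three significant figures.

a ≈ 4.28 in

Required P_cr = n·P = 3.0 × 32.3 = 96.90 kip
L_e = K·L = 0.5 × 131 = 65.50 in
Required I = P_cr·L_e²/(π²E) = 9.690×10^4 × 65.50² / (π² × 1.51×10^6) = 27.90 in⁴
Solid square: I = a⁴/12  ⇒  a = (12I)^(1/4) = (12×27.90)^(1/4) = 4.28 in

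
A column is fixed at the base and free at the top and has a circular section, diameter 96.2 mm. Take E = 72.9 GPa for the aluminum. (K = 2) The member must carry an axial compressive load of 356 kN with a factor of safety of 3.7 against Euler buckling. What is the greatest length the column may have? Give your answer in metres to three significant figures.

L_max ≈ 0.758 m

I = πd⁴/64 = π×96.2⁴/64 = 4.204×10^6 mm⁴
I = 4.204×10^-6 m⁴
Required critical load P_cr = n·P = 3.7 × 356 = 1317 kN = 1.317×10^6 N
From P_cr = π²EI/(K·L)²:  L = (1/K)·√(π²EI/P_cr) = (1/2)·√(π²×7.29×10^10×4.204×10^-6/1.317×10^6)
L = 0.758 m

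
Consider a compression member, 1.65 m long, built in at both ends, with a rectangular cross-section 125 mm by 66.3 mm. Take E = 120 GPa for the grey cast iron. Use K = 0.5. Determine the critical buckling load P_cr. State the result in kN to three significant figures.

Buckling occurs about the weak axis: I_min = h·b³/12 with b = 66.3 mm (the shorter side).
I_min = 125×66.3³/12 = 3.036×10^6 mm⁴
I = 3.036×10^6 mm⁴ = 3.036×10^-6 m⁴
Effective length L_e = K·L = 0.5 × 1.65 = 0.8250 m
P_cr = π²EI / L_e² = π² × 120×10⁹ × 3.036×10^-6 / 0.8250² = 5.283×10^6 N

P_cr ≈ 5280 kN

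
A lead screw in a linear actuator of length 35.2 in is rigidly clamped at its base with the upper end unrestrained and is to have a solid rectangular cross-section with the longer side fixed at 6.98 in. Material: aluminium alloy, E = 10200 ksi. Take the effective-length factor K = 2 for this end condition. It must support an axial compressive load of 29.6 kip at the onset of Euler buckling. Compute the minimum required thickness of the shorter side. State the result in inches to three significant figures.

L_e = K·L = 2 × 35.2 = 70.40 in
Required I = P_cr·L_e²/(π²E) = 2.960×10^4 × 70.40² / (π² × 1.02×10^7) = 1.457 in⁴
Rectangle, weak axis: I_min = h·b³/12 with h = 6.98 in fixed  ⇒  b = (12I/h)^(1/3) = 1.36 in

b ≈ 1.36 in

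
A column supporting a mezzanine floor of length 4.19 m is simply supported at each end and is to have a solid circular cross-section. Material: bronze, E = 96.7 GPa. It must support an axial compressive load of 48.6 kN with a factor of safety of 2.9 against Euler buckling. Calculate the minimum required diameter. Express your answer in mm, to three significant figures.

d ≈ 85.2 mm

Required P_cr = n·P = 2.9 × 48.6 = 140.9 kN
L_e = K·L = 1 × 4.19 = 4.190 m
Required I = P_cr·L_e²/(π²E) = 1.409×10^5 × 4.190² / (π² × 9.67×10^10) = 2.593×10^-6 m⁴
I_req = 2.593×10^6 mm⁴
Solid circle: I = πd⁴/64  ⇒  d = (64I/π)^(1/4) = (64×2.593×10^6/π)^(1/4) = 85.2 mm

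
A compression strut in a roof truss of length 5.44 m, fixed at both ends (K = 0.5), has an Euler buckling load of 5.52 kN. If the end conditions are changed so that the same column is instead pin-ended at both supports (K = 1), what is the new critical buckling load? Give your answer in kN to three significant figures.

P_cr ≈ 1.38 kN

P_cr ∝ 1/K², so P_cr,new = P_cr,old × (K_old/K_new)² = 5.52 × (0.5/1)²
= 5.52 × 0.2500 = 1.38 kN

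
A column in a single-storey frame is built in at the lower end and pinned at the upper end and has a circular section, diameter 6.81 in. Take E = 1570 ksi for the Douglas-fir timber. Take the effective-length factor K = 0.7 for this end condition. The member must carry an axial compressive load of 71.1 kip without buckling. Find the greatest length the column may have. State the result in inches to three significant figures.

I = πd⁴/64 = π×6.81⁴/64 = 105.6 in⁴
At the buckling limit P_cr = P = 7.110×10^4 lb
From P_cr = π²EI/(K·L)²:  L = (1/K)·√(π²EI/P_cr) = (1/0.7)·√(π²×1.57×10^6×105.6/7.110×10^4)
L = 217 in

L_max ≈ 217 in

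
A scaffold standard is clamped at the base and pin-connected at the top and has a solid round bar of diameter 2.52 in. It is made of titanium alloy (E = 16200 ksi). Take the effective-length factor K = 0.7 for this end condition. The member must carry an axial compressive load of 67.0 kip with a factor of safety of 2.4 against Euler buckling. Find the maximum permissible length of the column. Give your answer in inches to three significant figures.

I = πd⁴/64 = π×2.52⁴/64 = 1.980 in⁴
Required critical load P_cr = n·P = 2.4 × 67.0 = 160.8 kip = 1.608×10^5 lb
From P_cr = π²EI/(K·L)²:  L = (1/K)·√(π²EI/P_cr) = (1/0.7)·√(π²×1.62×10^7×1.980/1.608×10^5)
L = 63.4 in

L_max ≈ 63.4 in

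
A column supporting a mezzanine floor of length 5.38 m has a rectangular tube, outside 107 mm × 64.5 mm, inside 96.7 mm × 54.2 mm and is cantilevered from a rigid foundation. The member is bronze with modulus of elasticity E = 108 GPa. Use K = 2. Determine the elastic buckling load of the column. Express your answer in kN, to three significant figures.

Weak-axis I_min = (h_o·b_o³ − h_i·b_i³)/12 with b_o = 64.5, b_i = 54.20 mm (shorter outer/inner sides).
I_min = (107×64.5³ − 96.70×54.20³)/12 = 1.110×10^6 mm⁴
I = 1.110×10^6 mm⁴ = 1.110×10^-6 m⁴
Effective length L_e = K·L = 2 × 5.38 = 10.76 m
P_cr = π²EI / L_e² = π² × 108×10⁹ × 1.110×10^-6 / 10.76² = 1.022×10^4 N

P_cr ≈ 10.2 kN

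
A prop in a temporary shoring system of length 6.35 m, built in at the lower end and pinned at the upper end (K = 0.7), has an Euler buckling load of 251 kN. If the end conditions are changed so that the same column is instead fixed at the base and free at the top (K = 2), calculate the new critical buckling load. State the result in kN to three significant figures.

P_cr ≈ 30.7 kN

P_cr ∝ 1/K², so P_cr,new = P_cr,old × (K_old/K_new)² = 251 × (0.7/2)²
= 251 × 0.1225 = 30.7 kN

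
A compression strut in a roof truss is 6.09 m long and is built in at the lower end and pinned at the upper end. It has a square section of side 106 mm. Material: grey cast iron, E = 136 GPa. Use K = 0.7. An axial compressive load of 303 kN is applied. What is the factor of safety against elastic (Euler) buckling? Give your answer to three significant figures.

I = a⁴/12 = 106⁴/12 = 1.052×10^7 mm⁴
I = 1.052×10^7 mm⁴ = 1.052×10^-5 m⁴
Effective length L_e = K·L = 0.7 × 6.09 = 4.263 m
P_cr = π²EI / L_e² = π² × 136×10⁹ × 1.052×10^-5 / 4.263² = 7.771×10^5 N
Factor of safety n = P_cr / P = 777.05 / 303 = 2.56

n ≈ 2.56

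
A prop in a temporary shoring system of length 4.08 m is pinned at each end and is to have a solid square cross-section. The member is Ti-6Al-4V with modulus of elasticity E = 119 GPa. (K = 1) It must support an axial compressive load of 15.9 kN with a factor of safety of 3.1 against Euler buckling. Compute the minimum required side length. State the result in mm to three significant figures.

Required P_cr = n·P = 3.1 × 15.9 = 49.29 kN
L_e = K·L = 1 × 4.08 = 4.080 m
Required I = P_cr·L_e²/(π²E) = 4.929×10^4 × 4.080² / (π² × 1.19×10^11) = 6.986×10^-7 m⁴
I_req = 6.986×10^5 mm⁴
Solid square: I = a⁴/12  ⇒  a = (12I)^(1/4) = (12×6.986×10^5)^(1/4) = 53.8 mm

a ≈ 53.8 mm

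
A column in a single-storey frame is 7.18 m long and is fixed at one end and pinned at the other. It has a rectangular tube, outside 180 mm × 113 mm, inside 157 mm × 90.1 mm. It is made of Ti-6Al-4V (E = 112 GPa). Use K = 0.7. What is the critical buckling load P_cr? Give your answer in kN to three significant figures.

P_cr ≈ 528 kN

Weak-axis I_min = (h_o·b_o³ − h_i·b_i³)/12 with b_o = 113, b_i = 90.10 mm (shorter outer/inner sides).
I_min = (180×113³ − 157.0×90.10³)/12 = 1.207×10^7 mm⁴
I = 1.207×10^7 mm⁴ = 1.207×10^-5 m⁴
Effective length L_e = K·L = 0.7 × 7.18 = 5.026 m
P_cr = π²EI / L_e² = π² × 112×10⁹ × 1.207×10^-5 / 5.026² = 5.283×10^5 N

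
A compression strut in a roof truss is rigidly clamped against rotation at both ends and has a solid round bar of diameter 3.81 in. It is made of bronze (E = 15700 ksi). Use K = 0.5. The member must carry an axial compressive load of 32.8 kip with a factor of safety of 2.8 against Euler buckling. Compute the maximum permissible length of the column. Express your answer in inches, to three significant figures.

I = πd⁴/64 = π×3.81⁴/64 = 10.34 in⁴
Required critical load P_cr = n·P = 2.8 × 32.8 = 91.84 kip = 9.184×10^4 lb
From P_cr = π²EI/(K·L)²:  L = (1/K)·√(π²EI/P_cr) = (1/0.5)·√(π²×1.57×10^7×10.34/9.184×10^4)
L = 264 in

L_max ≈ 264 in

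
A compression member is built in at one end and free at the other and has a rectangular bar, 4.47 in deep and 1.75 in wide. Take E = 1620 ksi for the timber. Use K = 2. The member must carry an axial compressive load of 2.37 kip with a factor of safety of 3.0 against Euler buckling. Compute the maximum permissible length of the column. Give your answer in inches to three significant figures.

Buckling occurs about the weak axis: I_min = h·b³/12 with b = 1.75 in (the shorter side).
I_min = 4.47×1.75³/12 = 1.996 in⁴
Required critical load P_cr = n·P = 3.0 × 2.37 = 7.110 kip = 7.110×10^3 lb
From P_cr = π²EI/(K·L)²:  L = (1/K)·√(π²EI/P_cr) = (1/2)·√(π²×1.62×10^6×1.996/7.110×10^3)
L = 33.5 in

L_max ≈ 33.5 in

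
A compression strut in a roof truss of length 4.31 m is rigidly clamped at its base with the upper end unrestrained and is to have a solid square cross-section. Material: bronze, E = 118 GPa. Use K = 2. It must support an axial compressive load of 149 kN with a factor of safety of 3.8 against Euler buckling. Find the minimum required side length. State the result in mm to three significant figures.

a ≈ 144 mm

Required P_cr = n·P = 3.8 × 149 = 566.2 kN
L_e = K·L = 2 × 4.31 = 8.620 m
Required I = P_cr·L_e²/(π²E) = 5.662×10^5 × 8.620² / (π² × 1.18×10^11) = 3.612×10^-5 m⁴
I_req = 3.612×10^7 mm⁴
Solid square: I = a⁴/12  ⇒  a = (12I)^(1/4) = (12×3.612×10^7)^(1/4) = 144 mm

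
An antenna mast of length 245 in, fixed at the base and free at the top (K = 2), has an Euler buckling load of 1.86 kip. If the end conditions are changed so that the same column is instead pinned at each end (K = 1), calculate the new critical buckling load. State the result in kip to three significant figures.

P_cr ≈ 7.44 kip

P_cr ∝ 1/K², so P_cr,new = P_cr,old × (K_old/K_new)² = 1.86 × (2/1)²
= 1.86 × 4.000 = 7.44 kip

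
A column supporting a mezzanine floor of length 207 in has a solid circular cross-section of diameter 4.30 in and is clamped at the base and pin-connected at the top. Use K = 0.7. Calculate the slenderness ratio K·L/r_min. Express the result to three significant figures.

λ ≈ 135

I = πd⁴/64 = π×4.30⁴/64 = 16.78 in⁴
A = 14.52 in²;  r_min = √(I/A) = √(16.78/14.52) = 1.075 in
L_e = K·L = 0.7 × 207 = 144.9 in
λ = L_e / r_min = 144.90 / 1.075 = 135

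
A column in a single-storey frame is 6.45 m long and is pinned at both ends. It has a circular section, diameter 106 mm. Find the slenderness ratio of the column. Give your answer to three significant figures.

λ ≈ 243

I = πd⁴/64 = π×106⁴/64 = 6.197×10^6 mm⁴
A = 8.825×10^3 mm²;  r_min = √(I/A) = √(6.197×10^6/8.825×10^3) = 26.50 mm
L_e = K·L = 1 × 6.45 m = 6.450 m = 6450.0 mm
λ = L_e / r_min = 6450.0 / 26.50 = 243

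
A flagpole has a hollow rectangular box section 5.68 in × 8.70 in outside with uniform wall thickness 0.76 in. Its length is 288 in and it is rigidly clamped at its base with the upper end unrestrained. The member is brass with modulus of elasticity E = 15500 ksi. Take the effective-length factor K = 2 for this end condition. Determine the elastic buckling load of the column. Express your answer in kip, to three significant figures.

P_cr ≈ 41.4 kip

Inner dimensions: h_i = 8.70 − 2×0.76 = 7.180 in, b_i = 5.68 − 2×0.76 = 4.160 in
Weak-axis I_min = (h_o·b_o³ − h_i·b_i³)/12 with b_o = 5.68, b_i = 4.160 in (shorter outer/inner sides).
I_min = (8.70×5.68³ − 7.180×4.160³)/12 = 89.78 in⁴
Effective length L_e = K·L = 2 × 288 = 576.0 in
P_cr = π²EI / L_e² = π² × 15500×10³ × 89.78 / 576.0² = 4.140×10^4 lb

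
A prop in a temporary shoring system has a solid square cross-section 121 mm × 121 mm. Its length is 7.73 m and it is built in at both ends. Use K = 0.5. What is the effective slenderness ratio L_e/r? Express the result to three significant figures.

I = a⁴/12 = 121⁴/12 = 1.786×10^7 mm⁴
A = 1.464×10^4 mm²;  r_min = √(I/A) = √(1.786×10^7/1.464×10^4) = 34.93 mm
L_e = K·L = 0.5 × 7.73 m = 3.865 m = 3865.0 mm
λ = L_e / r_min = 3865.0 / 34.93 = 111

λ ≈ 111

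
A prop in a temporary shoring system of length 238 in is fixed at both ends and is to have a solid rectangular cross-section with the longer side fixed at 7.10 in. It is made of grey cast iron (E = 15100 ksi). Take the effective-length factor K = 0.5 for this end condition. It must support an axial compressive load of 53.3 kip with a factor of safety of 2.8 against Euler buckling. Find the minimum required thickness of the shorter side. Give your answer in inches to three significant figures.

Required P_cr = n·P = 2.8 × 53.3 = 149.2 kip
L_e = K·L = 0.5 × 238 = 119.0 in
Required I = P_cr·L_e²/(π²E) = 1.492×10^5 × 119.0² / (π² × 1.51×10^7) = 14.18 in⁴
Rectangle, weak axis: I_min = h·b³/12 with h = 7.10 in fixed  ⇒  b = (12I/h)^(1/3) = 2.88 in

b ≈ 2.88 in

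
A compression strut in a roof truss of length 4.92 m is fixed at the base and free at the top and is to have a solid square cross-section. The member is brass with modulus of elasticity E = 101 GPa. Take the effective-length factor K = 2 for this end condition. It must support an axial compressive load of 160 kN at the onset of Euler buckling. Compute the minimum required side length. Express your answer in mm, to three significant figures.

a ≈ 117 mm

L_e = K·L = 2 × 4.92 = 9.840 m
Required I = P_cr·L_e²/(π²E) = 1.600×10^5 × 9.840² / (π² × 1.01×10^11) = 1.554×10^-5 m⁴
I_req = 1.554×10^7 mm⁴
Solid square: I = a⁴/12  ⇒  a = (12I)^(1/4) = (12×1.554×10^7)^(1/4) = 117 mm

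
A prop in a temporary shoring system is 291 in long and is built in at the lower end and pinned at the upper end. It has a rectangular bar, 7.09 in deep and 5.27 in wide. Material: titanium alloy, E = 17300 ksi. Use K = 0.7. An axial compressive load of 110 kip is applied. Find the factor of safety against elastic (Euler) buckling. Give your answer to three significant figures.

n ≈ 3.23

Buckling occurs about the weak axis: I_min = h·b³/12 with b = 5.27 in (the shorter side).
I_min = 7.09×5.27³/12 = 86.48 in⁴
Effective length L_e = K·L = 0.7 × 291 = 203.7 in
P_cr = π²EI / L_e² = π² × 17300×10³ × 86.48 / 203.7² = 3.558×10^5 lb
Factor of safety n = P_cr / P = 355.84 / 110 = 3.23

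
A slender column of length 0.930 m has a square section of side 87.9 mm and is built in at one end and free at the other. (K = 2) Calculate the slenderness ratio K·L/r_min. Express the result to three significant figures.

λ ≈ 73.3

For a square r = a/√12 = 87.9/√12 = 25.37 mm
L_e = K·L = 2 × 0.930 m = 1.860 m = 1860.0 mm
λ = L_e / r_min = 1860.0 / 25.37 = 73.3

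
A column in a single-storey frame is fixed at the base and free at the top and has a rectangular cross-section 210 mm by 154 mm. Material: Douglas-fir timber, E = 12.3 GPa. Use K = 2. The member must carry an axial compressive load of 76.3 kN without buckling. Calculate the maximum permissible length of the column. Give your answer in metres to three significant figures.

L_max ≈ 5.04 m

Buckling occurs about the weak axis: I_min = h·b³/12 with b = 154 mm (the shorter side).
I_min = 210×154³/12 = 6.391×10^7 mm⁴
I = 6.391×10^-5 m⁴
At the buckling limit P_cr = P = 7.630×10^4 N
From P_cr = π²EI/(K·L)²:  L = (1/K)·√(π²EI/P_cr) = (1/2)·√(π²×1.23×10^10×6.391×10^-5/7.630×10^4)
L = 5.04 m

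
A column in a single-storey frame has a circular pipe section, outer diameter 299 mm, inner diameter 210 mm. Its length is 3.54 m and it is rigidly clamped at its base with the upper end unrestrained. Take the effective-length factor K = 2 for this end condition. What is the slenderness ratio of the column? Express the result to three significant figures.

λ ≈ 77.5

d_o = 299 mm, d_i = 210 mm
I = π(d_o⁴ − d_i⁴)/64 = π(299⁴ − 210.0⁴)/64 = 2.969×10^8 mm⁴
A = 3.558×10^4 mm²;  r_min = √(I/A) = √(2.969×10^8/3.558×10^4) = 91.34 mm
L_e = K·L = 2 × 3.54 m = 7.080 m = 7080.0 mm
λ = L_e / r_min = 7080.0 / 91.34 = 77.5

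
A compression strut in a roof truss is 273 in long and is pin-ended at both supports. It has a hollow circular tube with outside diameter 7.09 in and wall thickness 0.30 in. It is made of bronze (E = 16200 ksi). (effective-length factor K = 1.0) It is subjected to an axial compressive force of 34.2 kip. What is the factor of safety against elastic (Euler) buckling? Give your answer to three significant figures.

Inner diameter d_i = 7.09 − 2×0.30 = 6.490 in
I = π(d_o⁴ − d_i⁴)/64 = π(7.09⁴ − 6.490⁴)/64 = 36.95 in⁴
Effective length L_e = K·L = 1 × 273 = 273.0 in
P_cr = π²EI / L_e² = π² × 16200×10³ × 36.95 / 273.0² = 7.927×10^4 lb
Factor of safety n = P_cr / P = 79.273 / 34.2 = 2.32

n ≈ 2.32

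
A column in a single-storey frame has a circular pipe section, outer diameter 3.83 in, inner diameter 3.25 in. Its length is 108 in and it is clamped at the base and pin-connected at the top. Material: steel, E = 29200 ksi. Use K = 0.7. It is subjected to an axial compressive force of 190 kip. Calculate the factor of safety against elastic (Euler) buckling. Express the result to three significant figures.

n ≈ 1.35

d_o = 3.83 in, d_i = 3.25 in
I = π(d_o⁴ − d_i⁴)/64 = π(3.83⁴ − 3.250⁴)/64 = 5.086 in⁴
Effective length L_e = K·L = 0.7 × 108 = 75.60 in
P_cr = π²EI / L_e² = π² × 29200×10³ × 5.086 / 75.60² = 2.565×10^5 lb
Factor of safety n = P_cr / P = 256.46 / 190 = 1.35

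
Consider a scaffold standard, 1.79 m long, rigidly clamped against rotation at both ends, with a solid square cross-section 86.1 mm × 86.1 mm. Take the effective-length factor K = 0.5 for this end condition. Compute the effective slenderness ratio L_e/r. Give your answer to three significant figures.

λ ≈ 36.0

For a square r = a/√12 = 86.1/√12 = 24.85 mm
L_e = K·L = 0.5 × 1.79 m = 0.8950 m = 895.00 mm
λ = L_e / r_min = 895.00 / 24.85 = 36.0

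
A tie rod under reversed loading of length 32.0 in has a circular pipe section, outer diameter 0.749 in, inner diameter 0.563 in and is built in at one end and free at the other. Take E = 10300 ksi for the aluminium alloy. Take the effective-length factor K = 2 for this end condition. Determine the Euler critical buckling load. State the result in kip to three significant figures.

d_o = 0.749 in, d_i = 0.563 in
I = π(d_o⁴ − d_i⁴)/64 = π(0.749⁴ − 0.5630⁴)/64 = 1.052×10^-2 in⁴
Effective length L_e = K·L = 2 × 32.0 = 64.00 in
P_cr = π²EI / L_e² = π² × 10300×10³ × 1.052×10^-2 / 64.00² = 261.0 lb

P_cr ≈ 0.261 kip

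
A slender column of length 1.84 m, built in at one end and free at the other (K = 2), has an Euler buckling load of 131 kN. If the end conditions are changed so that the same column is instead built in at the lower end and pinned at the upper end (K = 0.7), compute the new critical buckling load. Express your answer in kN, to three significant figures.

P_cr ≈ 1070 kN

P_cr ∝ 1/K², so P_cr,new = P_cr,old × (K_old/K_new)² = 131 × (2/0.7)²
= 131 × 8.163 = 1070 kN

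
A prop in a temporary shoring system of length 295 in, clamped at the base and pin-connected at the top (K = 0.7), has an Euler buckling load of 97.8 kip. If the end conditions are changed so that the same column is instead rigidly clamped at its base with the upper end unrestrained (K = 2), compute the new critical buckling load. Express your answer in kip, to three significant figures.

P_cr ≈ 12.0 kip

P_cr ∝ 1/K², so P_cr,new = P_cr,old × (K_old/K_new)² = 97.8 × (0.7/2)²
= 97.8 × 0.1225 = 12.0 kip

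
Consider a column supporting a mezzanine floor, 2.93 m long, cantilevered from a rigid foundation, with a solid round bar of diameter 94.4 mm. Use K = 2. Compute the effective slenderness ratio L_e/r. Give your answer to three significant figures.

λ ≈ 248

I = πd⁴/64 = π×94.4⁴/64 = 3.898×10^6 mm⁴
A = 6.999×10^3 mm²;  r_min = √(I/A) = √(3.898×10^6/6.999×10^3) = 23.60 mm
L_e = K·L = 2 × 2.93 m = 5.860 m = 5860.0 mm
λ = L_e / r_min = 5860.0 / 23.60 = 248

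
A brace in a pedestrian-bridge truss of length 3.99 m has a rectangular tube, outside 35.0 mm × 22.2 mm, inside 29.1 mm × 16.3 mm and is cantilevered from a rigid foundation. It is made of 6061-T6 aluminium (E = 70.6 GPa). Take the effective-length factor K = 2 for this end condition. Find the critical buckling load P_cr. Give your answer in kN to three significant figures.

Weak-axis I_min = (h_o·b_o³ − h_i·b_i³)/12 with b_o = 22.2, b_i = 16.30 mm (shorter outer/inner sides).
I_min = (35.0×22.2³ − 29.10×16.30³)/12 = 2.141×10^4 mm⁴
I = 2.141×10^4 mm⁴ = 2.141×10^-8 m⁴
Effective length L_e = K·L = 2 × 3.99 = 7.980 m
P_cr = π²EI / L_e² = π² × 70.6×10⁹ × 2.141×10^-8 / 7.980² = 234.3 N

P_cr ≈ 0.234 kN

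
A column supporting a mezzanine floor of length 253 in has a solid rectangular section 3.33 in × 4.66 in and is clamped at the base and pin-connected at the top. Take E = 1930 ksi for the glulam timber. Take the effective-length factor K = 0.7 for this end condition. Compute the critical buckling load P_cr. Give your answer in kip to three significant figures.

P_cr ≈ 8.71 kip

Buckling occurs about the weak axis: I_min = h·b³/12 with b = 3.33 in (the shorter side).
I_min = 4.66×3.33³/12 = 14.34 in⁴
Effective length L_e = K·L = 0.7 × 253 = 177.1 in
P_cr = π²EI / L_e² = π² × 1930×10³ × 14.34 / 177.1² = 8.709×10^3 lb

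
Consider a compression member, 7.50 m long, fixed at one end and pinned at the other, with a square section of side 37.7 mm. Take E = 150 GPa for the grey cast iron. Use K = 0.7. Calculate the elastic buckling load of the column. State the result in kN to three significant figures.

I = a⁴/12 = 37.7⁴/12 = 1.683×10^5 mm⁴
I = 1.683×10^5 mm⁴ = 1.683×10^-7 m⁴
Effective length L_e = K·L = 0.7 × 7.50 = 5.250 m
P_cr = π²EI / L_e² = π² × 150×10⁹ × 1.683×10^-7 / 5.250² = 9.042×10^3 N

P_cr ≈ 9.04 kN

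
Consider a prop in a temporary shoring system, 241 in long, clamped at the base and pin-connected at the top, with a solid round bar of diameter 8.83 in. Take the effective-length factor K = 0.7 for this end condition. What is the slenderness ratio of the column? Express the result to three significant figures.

λ ≈ 76.4

I = πd⁴/64 = π×8.83⁴/64 = 298.4 in⁴
A = 61.24 in²;  r_min = √(I/A) = √(298.4/61.24) = 2.208 in
L_e = K·L = 0.7 × 241 = 168.7 in
λ = L_e / r_min = 168.70 / 2.208 = 76.4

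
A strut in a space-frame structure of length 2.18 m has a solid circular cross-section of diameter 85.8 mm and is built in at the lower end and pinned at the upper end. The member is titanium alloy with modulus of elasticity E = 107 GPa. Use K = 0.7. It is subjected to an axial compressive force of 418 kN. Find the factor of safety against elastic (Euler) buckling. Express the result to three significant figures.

n ≈ 2.89

I = πd⁴/64 = π×85.8⁴/64 = 2.660×10^6 mm⁴
I = 2.660×10^6 mm⁴ = 2.660×10^-6 m⁴
Effective length L_e = K·L = 0.7 × 2.18 = 1.526 m
P_cr = π²EI / L_e² = π² × 107×10⁹ × 2.660×10^-6 / 1.526² = 1.206×10^6 N
Factor of safety n = P_cr / P = 1206.4 / 418 = 2.89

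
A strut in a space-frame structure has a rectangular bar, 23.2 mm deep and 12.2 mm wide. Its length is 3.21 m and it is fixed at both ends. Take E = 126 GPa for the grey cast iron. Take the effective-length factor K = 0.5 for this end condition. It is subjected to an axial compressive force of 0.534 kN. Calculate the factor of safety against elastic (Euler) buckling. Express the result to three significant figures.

Buckling occurs about the weak axis: I_min = h·b³/12 with b = 12.2 mm (the shorter side).
I_min = 23.2×12.2³/12 = 3.511×10^3 mm⁴
I = 3.511×10^3 mm⁴ = 3.511×10^-9 m⁴
Effective length L_e = K·L = 0.5 × 3.21 = 1.605 m
P_cr = π²EI / L_e² = π² × 126×10⁹ × 3.511×10^-9 / 1.605² = 1.695×10^3 N
Factor of safety n = P_cr / P = 1.6948 / 0.534 = 3.17

n ≈ 3.17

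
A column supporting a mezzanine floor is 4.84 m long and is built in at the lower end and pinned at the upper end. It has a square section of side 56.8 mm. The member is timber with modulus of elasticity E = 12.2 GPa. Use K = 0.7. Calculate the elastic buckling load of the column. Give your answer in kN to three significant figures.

P_cr ≈ 9.10 kN

I = a⁴/12 = 56.8⁴/12 = 8.674×10^5 mm⁴
I = 8.674×10^5 mm⁴ = 8.674×10^-7 m⁴
Effective length L_e = K·L = 0.7 × 4.84 = 3.388 m
P_cr = π²EI / L_e² = π² × 12.2×10⁹ × 8.674×10^-7 / 3.388² = 9.099×10^3 N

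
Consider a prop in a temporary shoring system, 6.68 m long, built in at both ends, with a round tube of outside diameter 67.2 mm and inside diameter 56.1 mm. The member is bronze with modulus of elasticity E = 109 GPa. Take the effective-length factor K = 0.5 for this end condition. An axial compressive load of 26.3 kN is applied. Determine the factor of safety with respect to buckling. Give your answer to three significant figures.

n ≈ 1.89

d_o = 67.2 mm, d_i = 56.1 mm
I = π(d_o⁴ − d_i⁴)/64 = π(67.2⁴ − 56.10⁴)/64 = 5.148×10^5 mm⁴
I = 5.148×10^5 mm⁴ = 5.148×10^-7 m⁴
Effective length L_e = K·L = 0.5 × 6.68 = 3.340 m
P_cr = π²EI / L_e² = π² × 109×10⁹ × 5.148×10^-7 / 3.340² = 4.965×10^4 N
Factor of safety n = P_cr / P = 49.647 / 26.3 = 1.89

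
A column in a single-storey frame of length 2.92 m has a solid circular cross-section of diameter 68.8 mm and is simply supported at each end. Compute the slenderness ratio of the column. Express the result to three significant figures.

For a solid circle r = d/4 = 68.8/4 = 17.20 mm
L_e = K·L = 1 × 2.92 m = 2.920 m = 2920.0 mm
λ = L_e / r_min = 2920.0 / 17.20 = 170

λ ≈ 170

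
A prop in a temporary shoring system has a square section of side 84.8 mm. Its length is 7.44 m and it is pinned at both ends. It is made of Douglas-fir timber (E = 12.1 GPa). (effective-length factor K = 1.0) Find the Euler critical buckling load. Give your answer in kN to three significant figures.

I = a⁴/12 = 84.8⁴/12 = 4.309×10^6 mm⁴
I = 4.309×10^6 mm⁴ = 4.309×10^-6 m⁴
Effective length L_e = K·L = 1 × 7.44 = 7.440 m
P_cr = π²EI / L_e² = π² × 12.1×10⁹ × 4.309×10^-6 / 7.440² = 9.297×10^3 N

P_cr ≈ 9.30 kN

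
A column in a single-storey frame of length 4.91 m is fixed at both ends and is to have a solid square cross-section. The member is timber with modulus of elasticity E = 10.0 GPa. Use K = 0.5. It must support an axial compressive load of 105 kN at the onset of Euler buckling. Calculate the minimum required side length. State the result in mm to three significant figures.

L_e = K·L = 0.5 × 4.91 = 2.455 m
Required I = P_cr·L_e²/(π²E) = 1.050×10^5 × 2.455² / (π² × 1.00×10^10) = 6.412×10^-6 m⁴
I_req = 6.412×10^6 mm⁴
Solid square: I = a⁴/12  ⇒  a = (12I)^(1/4) = (12×6.412×10^6)^(1/4) = 93.7 mm

a ≈ 93.7 mm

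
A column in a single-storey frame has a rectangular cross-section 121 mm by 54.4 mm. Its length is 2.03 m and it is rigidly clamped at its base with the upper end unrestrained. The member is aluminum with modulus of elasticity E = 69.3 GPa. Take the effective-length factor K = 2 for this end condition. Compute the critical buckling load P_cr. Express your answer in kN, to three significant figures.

Buckling occurs about the weak axis: I_min = h·b³/12 with b = 54.4 mm (the shorter side).
I_min = 121×54.4³/12 = 1.623×10^6 mm⁴
I = 1.623×10^6 mm⁴ = 1.623×10^-6 m⁴
Effective length L_e = K·L = 2 × 2.03 = 4.060 m
P_cr = π²EI / L_e² = π² × 69.3×10⁹ × 1.623×10^-6 / 4.060² = 6.736×10^4 N

P_cr ≈ 67.4 kN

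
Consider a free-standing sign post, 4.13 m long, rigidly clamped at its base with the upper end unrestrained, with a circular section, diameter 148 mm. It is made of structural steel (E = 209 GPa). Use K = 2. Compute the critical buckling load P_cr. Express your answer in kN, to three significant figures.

I = πd⁴/64 = π×148⁴/64 = 2.355×10^7 mm⁴
I = 2.355×10^7 mm⁴ = 2.355×10^-5 m⁴
Effective length L_e = K·L = 2 × 4.13 = 8.260 m
P_cr = π²EI / L_e² = π² × 209×10⁹ × 2.355×10^-5 / 8.260² = 7.120×10^5 N

P_cr ≈ 712 kN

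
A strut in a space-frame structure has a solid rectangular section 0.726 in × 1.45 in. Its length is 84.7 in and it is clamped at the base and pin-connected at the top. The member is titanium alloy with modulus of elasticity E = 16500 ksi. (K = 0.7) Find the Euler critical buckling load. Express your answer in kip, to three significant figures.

Buckling occurs about the weak axis: I_min = h·b³/12 with b = 0.726 in (the shorter side).
I_min = 1.45×0.726³/12 = 4.624×10^-2 in⁴
Effective length L_e = K·L = 0.7 × 84.7 = 59.29 in
P_cr = π²EI / L_e² = π² × 16500×10³ × 4.624×10^-2 / 59.29² = 2.142×10^3 lb

P_cr ≈ 2.14 kip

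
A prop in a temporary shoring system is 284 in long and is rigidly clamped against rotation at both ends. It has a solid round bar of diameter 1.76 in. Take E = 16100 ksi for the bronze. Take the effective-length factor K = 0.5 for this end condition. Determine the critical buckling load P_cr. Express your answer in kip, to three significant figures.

I = πd⁴/64 = π×1.76⁴/64 = 0.4710 in⁴
Effective length L_e = K·L = 0.5 × 284 = 142.0 in
P_cr = π²EI / L_e² = π² × 16100×10³ × 0.4710 / 142.0² = 3.712×10^3 lb

P_cr ≈ 3.71 kip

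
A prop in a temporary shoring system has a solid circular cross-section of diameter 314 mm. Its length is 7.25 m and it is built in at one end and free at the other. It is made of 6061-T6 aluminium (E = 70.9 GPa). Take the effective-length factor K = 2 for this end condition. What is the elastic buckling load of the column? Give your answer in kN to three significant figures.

P_cr ≈ 1590 kN

I = πd⁴/64 = π×314⁴/64 = 4.772×10^8 mm⁴
I = 4.772×10^8 mm⁴ = 4.772×10^-4 m⁴
Effective length L_e = K·L = 2 × 7.25 = 14.50 m
P_cr = π²EI / L_e² = π² × 70.9×10⁹ × 4.772×10^-4 / 14.50² = 1.588×10^6 N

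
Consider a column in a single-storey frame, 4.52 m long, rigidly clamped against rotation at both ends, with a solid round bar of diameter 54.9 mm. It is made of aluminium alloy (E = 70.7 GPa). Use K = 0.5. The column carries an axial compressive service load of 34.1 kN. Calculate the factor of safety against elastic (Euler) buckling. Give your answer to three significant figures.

I = πd⁴/64 = π×54.9⁴/64 = 4.459×10^5 mm⁴
I = 4.459×10^5 mm⁴ = 4.459×10^-7 m⁴
Effective length L_e = K·L = 0.5 × 4.52 = 2.260 m
P_cr = π²EI / L_e² = π² × 70.7×10⁹ × 4.459×10^-7 / 2.260² = 6.092×10^4 N
Factor of safety n = P_cr / P = 60.920 / 34.1 = 1.79

n ≈ 1.79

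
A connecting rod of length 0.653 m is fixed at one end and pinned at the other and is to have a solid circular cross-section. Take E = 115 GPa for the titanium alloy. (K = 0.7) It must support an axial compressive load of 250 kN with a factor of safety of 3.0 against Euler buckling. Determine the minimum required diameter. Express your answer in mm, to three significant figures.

Required P_cr = n·P = 3.0 × 250 = 750.0 kN
L_e = K·L = 0.7 × 0.653 = 0.4571 m
Required I = P_cr·L_e²/(π²E) = 7.500×10^5 × 0.4571² / (π² × 1.15×10^11) = 1.381×10^-7 m⁴
I_req = 1.381×10^5 mm⁴
Solid circle: I = πd⁴/64  ⇒  d = (64I/π)^(1/4) = (64×1.381×10^5/π)^(1/4) = 41.0 mm

d ≈ 41.0 mm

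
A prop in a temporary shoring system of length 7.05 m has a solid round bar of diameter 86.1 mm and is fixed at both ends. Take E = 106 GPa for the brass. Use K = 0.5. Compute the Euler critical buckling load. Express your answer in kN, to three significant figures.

I = πd⁴/64 = π×86.1⁴/64 = 2.698×10^6 mm⁴
I = 2.698×10^6 mm⁴ = 2.698×10^-6 m⁴
Effective length L_e = K·L = 0.5 × 7.05 = 3.525 m
P_cr = π²EI / L_e² = π² × 106×10⁹ × 2.698×10^-6 / 3.525² = 2.271×10^5 N

P_cr ≈ 227 kN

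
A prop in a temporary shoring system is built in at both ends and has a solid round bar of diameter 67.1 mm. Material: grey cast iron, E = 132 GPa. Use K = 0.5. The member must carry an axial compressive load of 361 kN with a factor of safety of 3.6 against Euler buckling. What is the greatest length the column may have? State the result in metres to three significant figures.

L_max ≈ 2.00 m

I = πd⁴/64 = π×67.1⁴/64 = 9.951×10^5 mm⁴
I = 9.951×10^-7 m⁴
Required critical load P_cr = n·P = 3.6 × 361 = 1300 kN = 1.300×10^6 N
From P_cr = π²EI/(K·L)²:  L = (1/K)·√(π²EI/P_cr) = (1/0.5)·√(π²×1.32×10^11×9.951×10^-7/1.300×10^6)
L = 2.00 m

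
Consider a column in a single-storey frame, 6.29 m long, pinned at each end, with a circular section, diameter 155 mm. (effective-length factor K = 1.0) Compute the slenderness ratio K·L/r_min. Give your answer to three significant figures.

For a solid circle r = d/4 = 155/4 = 38.75 mm
L_e = K·L = 1 × 6.29 m = 6.290 m = 6290.0 mm
λ = L_e / r_min = 6290.0 / 38.75 = 162

λ ≈ 162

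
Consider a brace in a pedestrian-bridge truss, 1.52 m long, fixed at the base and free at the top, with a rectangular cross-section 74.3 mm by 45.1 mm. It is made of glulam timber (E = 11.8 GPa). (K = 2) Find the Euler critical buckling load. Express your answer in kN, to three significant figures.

Buckling occurs about the weak axis: I_min = h·b³/12 with b = 45.1 mm (the shorter side).
I_min = 74.3×45.1³/12 = 5.680×10^5 mm⁴
I = 5.680×10^5 mm⁴ = 5.680×10^-7 m⁴
Effective length L_e = K·L = 2 × 1.52 = 3.040 m
P_cr = π²EI / L_e² = π² × 11.8×10⁹ × 5.680×10^-7 / 3.040² = 7.158×10^3 N

P_cr ≈ 7.16 kN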